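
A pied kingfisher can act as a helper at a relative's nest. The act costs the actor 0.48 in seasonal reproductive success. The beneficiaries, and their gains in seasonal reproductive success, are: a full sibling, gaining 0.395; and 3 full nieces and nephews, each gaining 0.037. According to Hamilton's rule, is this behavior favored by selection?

Hamilton's rule: the trait is favored when the sum of r·B over every recipient exceeds the actor's cost C.
r to a full sibling = 1/2 (full sibs share both parents — two paths of length 2: r = 2·(1/2)^2 = 1/2).
r to a full niece or nephew = 1/4 (full aunt/uncle↔niece/nephew: two paths of length 3 through the shared grandparent pair: r = 2·(1/2)^3 = 1/4).
Summing one r·B term per recipient: 1·0.5·0.395 + 3·0.25·0.037 = 0.22525.
0.22525 < 0.48: the indirect benefit is less than the cost.

No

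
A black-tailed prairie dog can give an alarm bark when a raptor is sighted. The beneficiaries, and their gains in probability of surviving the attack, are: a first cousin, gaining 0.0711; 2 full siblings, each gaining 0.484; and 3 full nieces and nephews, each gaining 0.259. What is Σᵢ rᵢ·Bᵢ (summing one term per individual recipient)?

r to a first cousin = 1/8 (first cousins share one grandparent pair — two paths of length 4: r = 2·(1/2)^4 = 1/8).
r to a full sibling = 0.5 (full sibs share both parents — two paths of length 2: r = 2·(1/2)^2 = 1/2).
r to a full niece or nephew = 1/4 (full aunt/uncle↔niece/nephew: two paths of length 3 through the shared grandparent pair: r = 2·(1/2)^3 = 1/4).
Summing one r·B term per recipient: 1·0.125·0.0711 + 2·0.5·0.484 + 3·0.25·0.259 = 0.6871375.

0.6871375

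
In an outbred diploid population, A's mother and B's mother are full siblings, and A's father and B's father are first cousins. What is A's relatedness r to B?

0.15625

Wright's path rule: contributions from independent ancestry routes add.
A and B are related in two ways: first cousins through their mothers (r = 1/8) and second cousins through their fathers (r = 1/32).
r = 1/8 + 1/32 = 5/32 = 0.15625.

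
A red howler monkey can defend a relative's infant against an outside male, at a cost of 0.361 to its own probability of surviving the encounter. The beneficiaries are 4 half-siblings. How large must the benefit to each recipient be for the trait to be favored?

r to a half-sibling = 1/4 (half-sibs share one parent — one path of length 2: r = (1/2)^2 = 1/4).
Hamilton's rule with n recipients of equal r: n·r·B > C, so B > C/(n·r) = 0.361/(4·0.25) = 0.361.

0.361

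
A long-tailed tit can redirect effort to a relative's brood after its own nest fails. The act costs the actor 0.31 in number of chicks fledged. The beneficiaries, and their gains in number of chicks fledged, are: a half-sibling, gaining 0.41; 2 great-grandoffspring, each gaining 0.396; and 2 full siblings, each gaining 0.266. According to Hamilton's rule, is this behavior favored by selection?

Hamilton's rule: the trait is favored when the sum of r·B over every recipient exceeds the actor's cost C.
r to a half-sibling = 0.25 (half-sibs share one parent — one path of length 2: r = (1/2)^2 = 1/4).
r to a great-grandoffspring = 1/8 (three parent–offspring links: r = (1/2)^3 = 1/8).
r to a full sibling = 1/2 (full sibs share both parents — two paths of length 2: r = 2·(1/2)^2 = 1/2).
Summing one r·B term per recipient: 1·0.25·0.41 + 2·0.125·0.396 + 2·0.5·0.266 = 0.4675.
0.4675 > 0.31: the indirect benefit exceeds the cost.

Yes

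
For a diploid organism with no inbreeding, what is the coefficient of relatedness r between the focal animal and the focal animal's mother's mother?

0.25

Each parent–offspring link contributes a factor of 1/2, and independent paths through distinct common ancestors add.
Two parent–offspring links: r = (1/2)^2 = 1/4.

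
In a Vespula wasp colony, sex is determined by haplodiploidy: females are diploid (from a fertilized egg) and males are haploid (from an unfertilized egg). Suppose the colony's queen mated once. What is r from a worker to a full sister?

Haplodiploid full sisters inherit their father's entire haploid genome identically (contributing 1/2) and on average half of their mother's contribution (1/2 · 1/2 = 1/4); r = 1/2 + 1/4 = 3/4.

0.75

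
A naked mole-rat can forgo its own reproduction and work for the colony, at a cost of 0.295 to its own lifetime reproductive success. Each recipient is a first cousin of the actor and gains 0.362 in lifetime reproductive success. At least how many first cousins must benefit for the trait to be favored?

7

r to a first cousin = 0.125 (first cousins share one grandparent pair — two paths of length 4: r = 2·(1/2)^4 = 1/8).
Hamilton's rule: n·r·B > C  ⇒  n > C/(r·B) = 0.295/(0.125·0.362) = 6.519.
The smallest integer exceeding 6.519 is 7.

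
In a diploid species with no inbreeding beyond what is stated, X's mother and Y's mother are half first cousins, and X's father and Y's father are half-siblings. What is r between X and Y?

0.078125

Relatedness sums over independent paths through distinct common ancestors.
X and Y are related in two ways: half second cousins through their mothers (r = 1/64) and half first cousins through their fathers (r = 1/16).
r = 1/64 + 1/16 = 0.078125.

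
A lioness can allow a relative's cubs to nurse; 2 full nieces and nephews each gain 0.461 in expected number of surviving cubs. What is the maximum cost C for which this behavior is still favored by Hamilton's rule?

r to a full niece or nephew = 0.25 (full aunt/uncle↔niece/nephew: two paths of length 3 through the shared grandparent pair: r = 2·(1/2)^3 = 1/4).
Hamilton's rule: n·r·B > C, so the trait is favored while C < n·r·B = 2·0.25·0.461 = 0.2305.

0.2305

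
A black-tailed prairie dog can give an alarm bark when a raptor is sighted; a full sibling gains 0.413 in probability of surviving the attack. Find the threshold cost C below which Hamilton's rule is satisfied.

r to a full sibling = 1/2 (full sibs share both parents — two paths of length 2: r = 2·(1/2)^2 = 1/2).
Hamilton's rule: n·r·B > C, so the trait is favored while C < n·r·B = 1·0.5·0.413 = 0.2065.

0.2065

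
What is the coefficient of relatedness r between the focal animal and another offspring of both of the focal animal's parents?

0.5

Each parent–offspring link contributes a factor of 1/2, and independent paths through distinct common ancestors add.
Full sibs share both parents — two paths of length 2: r = 2·(1/2)^2 = 1/2.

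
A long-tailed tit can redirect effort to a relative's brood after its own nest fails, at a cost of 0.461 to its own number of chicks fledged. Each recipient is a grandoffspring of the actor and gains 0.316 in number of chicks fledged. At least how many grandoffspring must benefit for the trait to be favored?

r to a grandoffspring = 1/4 (two parent–offspring links: r = (1/2)^2 = 1/4).
Hamilton's rule: n·r·B > C  ⇒  n > C/(r·B) = 0.461/(0.25·0.316) = 5.835.
The smallest integer exceeding 5.835 is 6.

6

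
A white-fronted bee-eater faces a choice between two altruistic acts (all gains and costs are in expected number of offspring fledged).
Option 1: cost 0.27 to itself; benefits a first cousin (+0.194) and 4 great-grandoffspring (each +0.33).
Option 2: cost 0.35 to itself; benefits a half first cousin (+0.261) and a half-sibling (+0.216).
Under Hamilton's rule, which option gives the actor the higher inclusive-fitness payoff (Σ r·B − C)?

Option 1

Option 1: r to a first cousin = 0.125.
Option 1: r to a great-grandoffspring = 0.125.
Option 1: Σ r·B − C = (1·0.125·0.194 + 4·0.125·0.33) − 0.27 = -0.08075.
Option 2: r to a half first cousin = 0.0625.
Option 2: r to a half-sibling = 0.25.
Option 2: Σ r·B − C = (1·0.0625·0.261 + 1·0.25·0.216) − 0.35 = -0.2796875.
Option 1 has the higher net inclusive-fitness payoff.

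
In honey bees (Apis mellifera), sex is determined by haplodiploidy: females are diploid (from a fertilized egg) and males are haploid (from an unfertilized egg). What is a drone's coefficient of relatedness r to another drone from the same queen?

0.5

Haploid brothers each carry a random half of the queen's diploid genome, so on average they share half: r = 1/2.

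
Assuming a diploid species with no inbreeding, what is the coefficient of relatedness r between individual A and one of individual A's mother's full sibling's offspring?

0.125

Each parent–offspring link contributes a factor of 1/2, and independent paths through distinct common ancestors add.
First cousins share one grandparent pair — two paths of length 4: r = 2·(1/2)^4 = 1/8.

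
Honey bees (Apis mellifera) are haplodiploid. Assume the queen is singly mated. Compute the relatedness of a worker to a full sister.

Haplodiploid full sisters inherit their father's entire haploid genome identically (contributing 1/2) and on average half of their mother's contribution (1/2 · 1/2 = 1/4); r = 1/2 + 1/4 = 3/4.

0.75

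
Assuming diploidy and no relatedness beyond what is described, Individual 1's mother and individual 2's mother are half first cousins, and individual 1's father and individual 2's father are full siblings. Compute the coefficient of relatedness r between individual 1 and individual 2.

Wright's path rule: contributions from independent ancestry routes add.
Individual 1 and individual 2 are related in two ways: half second cousins through their mothers (r = 1/64) and first cousins through their fathers (r = 1/8).
r = 1/64 + 1/8 = 9/64 = 0.140625.

0.140625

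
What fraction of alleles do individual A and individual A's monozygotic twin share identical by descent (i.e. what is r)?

1

Each parent–offspring link contributes a factor of 1/2, and independent paths through distinct common ancestors add.
Monozygotic twins share every allele identical by descent: r = 1.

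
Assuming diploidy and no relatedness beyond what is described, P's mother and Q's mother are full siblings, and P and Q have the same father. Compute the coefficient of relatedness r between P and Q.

0.375

Wright's path rule: contributions from independent ancestry routes add.
P and Q are related in two ways: first cousins through their mothers (r = 1/8) and half-sibs through their shared father (r = 1/4).
r = 1/8 + 1/4 = 0.375.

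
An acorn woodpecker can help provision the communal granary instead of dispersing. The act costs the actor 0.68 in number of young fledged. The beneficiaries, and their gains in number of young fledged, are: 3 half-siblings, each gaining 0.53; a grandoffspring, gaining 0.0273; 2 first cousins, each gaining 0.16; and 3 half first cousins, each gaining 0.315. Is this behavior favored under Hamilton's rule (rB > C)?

No

Hamilton's rule: the trait is favored when the sum of r·B over every recipient exceeds the actor's cost C.
r to a half-sibling = 1/4 (half-sibs share one parent — one path of length 2: r = (1/2)^2 = 1/4).
r to a grandoffspring = 1/4 (two parent–offspring links: r = (1/2)^2 = 1/4).
r to a first cousin = 0.125 (first cousins share one grandparent pair — two paths of length 4: r = 2·(1/2)^4 = 1/8).
r to a half first cousin = 0.0625 (half first cousins share one grandparent — one path of length 4: r = (1/2)^4 = 1/16).
Summing one r·B term per recipient: 3·0.25·0.53 + 1·0.25·0.0273 + 2·0.125·0.16 + 3·0.0625·0.315 = 0.5033875.
0.5033875 < 0.68: the indirect benefit is less than the cost.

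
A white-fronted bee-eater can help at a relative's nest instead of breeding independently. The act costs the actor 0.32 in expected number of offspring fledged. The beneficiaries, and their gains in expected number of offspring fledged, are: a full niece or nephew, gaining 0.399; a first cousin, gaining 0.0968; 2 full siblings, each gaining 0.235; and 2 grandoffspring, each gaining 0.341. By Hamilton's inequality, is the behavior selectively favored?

Hamilton's rule: the trait is favored when the sum of r·B over every recipient exceeds the actor's cost C.
r to a full niece or nephew = 1/4 (full aunt/uncle↔niece/nephew: two paths of length 3 through the shared grandparent pair: r = 2·(1/2)^3 = 1/4).
r to a first cousin = 0.125 (first cousins share one grandparent pair — two paths of length 4: r = 2·(1/2)^4 = 1/8).
r to a full sibling = 0.5 (full sibs share both parents — two paths of length 2: r = 2·(1/2)^2 = 1/2).
r to a grandoffspring = 1/4 (two parent–offspring links: r = (1/2)^2 = 1/4).
Summing one r·B term per recipient: 1·0.25·0.399 + 1·0.125·0.0968 + 2·0.5·0.235 + 2·0.25·0.341 = 0.51735.
0.51735 > 0.32: the indirect benefit exceeds the cost.

Yes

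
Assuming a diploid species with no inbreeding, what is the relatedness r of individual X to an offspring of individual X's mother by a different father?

Each parent–offspring link contributes a factor of 1/2, and independent paths through distinct common ancestors add.
Half-sibs share one parent — one path of length 2: r = (1/2)^2 = 1/4.

0.25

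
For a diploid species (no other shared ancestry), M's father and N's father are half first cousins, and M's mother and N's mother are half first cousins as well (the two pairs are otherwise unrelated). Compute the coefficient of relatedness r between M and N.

With two independent routes of shared ancestry, r is the sum of the two contributions.
M and N are related in two ways: half second cousins through their fathers (r = 1/64) and half second cousins through their mothers (r = 1/64).
r = 1/64 + 1/64 = 1/32 = 0.03125.

0.03125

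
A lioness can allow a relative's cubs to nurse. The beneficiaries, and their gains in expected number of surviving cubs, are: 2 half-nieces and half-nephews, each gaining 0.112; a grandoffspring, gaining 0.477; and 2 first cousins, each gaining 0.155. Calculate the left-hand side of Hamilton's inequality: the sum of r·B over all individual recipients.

0.186

r to a half-niece or half-nephew = 1/8 (half-aunt/uncle↔niece/nephew: one path of length 3: r = (1/2)^3 = 1/8).
r to a grandoffspring = 0.25 (two parent–offspring links: r = (1/2)^2 = 1/4).
r to a first cousin = 1/8 (first cousins share one grandparent pair — two paths of length 4: r = 2·(1/2)^4 = 1/8).
Summing one r·B term per recipient: 2·0.125·0.112 + 1·0.25·0.477 + 2·0.125·0.155 = 0.186.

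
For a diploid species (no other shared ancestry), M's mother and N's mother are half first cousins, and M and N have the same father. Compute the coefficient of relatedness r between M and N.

Relatedness sums over independent paths through distinct common ancestors.
M and N are related in two ways: half second cousins through their mothers (r = 1/64) and half-sibs through their shared father (r = 1/4).
r = 1/64 + 1/4 = 17/64 = 0.265625.

0.265625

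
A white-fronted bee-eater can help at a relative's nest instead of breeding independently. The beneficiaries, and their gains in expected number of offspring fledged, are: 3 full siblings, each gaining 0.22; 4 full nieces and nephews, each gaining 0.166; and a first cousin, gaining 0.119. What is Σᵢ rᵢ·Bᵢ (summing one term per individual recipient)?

r to a full sibling = 1/2 (full sibs share both parents — two paths of length 2: r = 2·(1/2)^2 = 1/2).
r to a full niece or nephew = 0.25 (full aunt/uncle↔niece/nephew: two paths of length 3 through the shared grandparent pair: r = 2·(1/2)^3 = 1/4).
r to a first cousin = 1/8 (first cousins share one grandparent pair — two paths of length 4: r = 2·(1/2)^4 = 1/8).
Summing one r·B term per recipient: 3·0.5·0.22 + 4·0.25·0.166 + 1·0.125·0.119 = 0.510875.

0.510875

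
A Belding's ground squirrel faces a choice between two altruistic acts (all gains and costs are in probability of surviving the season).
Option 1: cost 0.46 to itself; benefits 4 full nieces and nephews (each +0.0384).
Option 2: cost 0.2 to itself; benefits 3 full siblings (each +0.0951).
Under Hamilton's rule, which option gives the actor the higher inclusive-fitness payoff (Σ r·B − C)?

Option 1: r to a full niece or nephew = 0.25.
Option 1: Σ r·B − C = (4·0.25·0.0384) − 0.46 = -0.4216.
Option 2: r to a full sibling = 0.5.
Option 2: Σ r·B − C = (3·0.5·0.0951) − 0.2 = -0.05735.
Option 2 has the higher net inclusive-fitness payoff.

Option 2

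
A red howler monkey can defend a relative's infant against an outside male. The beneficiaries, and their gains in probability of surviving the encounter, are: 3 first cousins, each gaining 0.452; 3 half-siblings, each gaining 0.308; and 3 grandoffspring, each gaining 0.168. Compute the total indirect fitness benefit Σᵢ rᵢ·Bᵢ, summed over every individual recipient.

r to a first cousin = 0.125 (first cousins share one grandparent pair — two paths of length 4: r = 2·(1/2)^4 = 1/8).
r to a half-sibling = 1/4 (half-sibs share one parent — one path of length 2: r = (1/2)^2 = 1/4).
r to a grandoffspring = 1/4 (two parent–offspring links: r = (1/2)^2 = 1/4).
Summing one r·B term per recipient: 3·0.125·0.452 + 3·0.25·0.308 + 3·0.25·0.168 = 0.5265.

0.5265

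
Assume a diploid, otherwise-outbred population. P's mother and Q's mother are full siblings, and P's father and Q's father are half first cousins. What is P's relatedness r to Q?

0.140625

Relatedness sums over independent paths through distinct common ancestors.
P and Q are related in two ways: first cousins through their mothers (r = 1/8) and half second cousins through their fathers (r = 1/64).
r = 1/8 + 1/64 = 0.140625.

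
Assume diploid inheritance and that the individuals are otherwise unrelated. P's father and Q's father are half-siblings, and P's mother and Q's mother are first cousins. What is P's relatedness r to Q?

0.09375

Wright's path rule: contributions from independent ancestry routes add.
P and Q are related in two ways: half first cousins through their fathers (r = 1/16) and second cousins through their mothers (r = 1/32).
r = 1/16 + 1/32 = 3/32 = 0.09375.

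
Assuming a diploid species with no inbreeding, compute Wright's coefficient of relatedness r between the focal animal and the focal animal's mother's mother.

0.25

Each parent–offspring link contributes a factor of 1/2, and independent paths through distinct common ancestors add.
Two parent–offspring links: r = (1/2)^2 = 1/4.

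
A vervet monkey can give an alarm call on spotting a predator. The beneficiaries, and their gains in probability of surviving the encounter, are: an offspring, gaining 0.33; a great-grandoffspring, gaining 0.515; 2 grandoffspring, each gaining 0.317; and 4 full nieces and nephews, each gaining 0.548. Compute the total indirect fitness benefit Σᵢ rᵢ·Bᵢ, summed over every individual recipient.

0.935875

r to an offspring = 1/2 (one parent–offspring link: r = (1/2)^1 = 1/2).
r to a great-grandoffspring = 1/8 (three parent–offspring links: r = (1/2)^3 = 1/8).
r to a grandoffspring = 0.25 (two parent–offspring links: r = (1/2)^2 = 1/4).
r to a full niece or nephew = 1/4 (full aunt/uncle↔niece/nephew: two paths of length 3 through the shared grandparent pair: r = 2·(1/2)^3 = 1/4).
Summing one r·B term per recipient: 1·0.5·0.33 + 1·0.125·0.515 + 2·0.25·0.317 + 4·0.25·0.548 = 0.935875.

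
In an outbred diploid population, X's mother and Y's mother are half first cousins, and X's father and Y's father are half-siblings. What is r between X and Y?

0.078125

With two independent routes of shared ancestry, r is the sum of the two contributions.
X and Y are related in two ways: half second cousins through their mothers (r = 1/64) and half first cousins through their fathers (r = 1/16).
r = 1/64 + 1/16 = 0.078125.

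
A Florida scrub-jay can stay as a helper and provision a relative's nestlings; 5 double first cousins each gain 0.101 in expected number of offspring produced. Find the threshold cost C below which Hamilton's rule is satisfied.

0.12625

r to a double first cousin = 0.25 (double first cousins share both grandparent pairs — four paths of length 4: r = 4·(1/2)^4 = 1/4).
Hamilton's rule: n·r·B > C, so the trait is favored while C < n·r·B = 5·0.25·0.101 = 0.12625.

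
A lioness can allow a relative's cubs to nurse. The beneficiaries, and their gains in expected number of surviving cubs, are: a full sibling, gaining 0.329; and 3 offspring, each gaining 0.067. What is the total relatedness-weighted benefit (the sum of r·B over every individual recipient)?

r to a full sibling = 1/2 (full sibs share both parents — two paths of length 2: r = 2·(1/2)^2 = 1/2).
r to an offspring = 0.5 (one parent–offspring link: r = (1/2)^1 = 1/2).
Summing one r·B term per recipient: 1·0.5·0.329 + 3·0.5·0.067 = 0.265.

0.265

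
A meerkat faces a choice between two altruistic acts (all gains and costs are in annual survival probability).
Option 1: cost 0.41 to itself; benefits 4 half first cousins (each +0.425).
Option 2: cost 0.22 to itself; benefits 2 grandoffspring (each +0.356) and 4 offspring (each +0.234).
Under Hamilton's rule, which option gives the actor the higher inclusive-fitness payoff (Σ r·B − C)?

Option 1: r to a half first cousin = 0.0625.
Option 1: Σ r·B − C = (4·0.0625·0.425) − 0.41 = -0.30375.
Option 2: r to a grandoffspring = 0.25.
Option 2: r to an offspring = 0.5.
Option 2: Σ r·B − C = (2·0.25·0.356 + 4·0.5·0.234) − 0.22 = 0.426.
Option 2 has the higher net inclusive-fitness payoff.

Option 2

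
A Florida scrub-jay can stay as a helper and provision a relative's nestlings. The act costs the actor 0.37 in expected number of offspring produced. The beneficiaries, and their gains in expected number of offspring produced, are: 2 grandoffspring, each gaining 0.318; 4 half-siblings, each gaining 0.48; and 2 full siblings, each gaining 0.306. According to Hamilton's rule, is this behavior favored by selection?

Hamilton's rule: the trait is favored when the sum of r·B over every recipient exceeds the actor's cost C.
r to a grandoffspring = 0.25 (two parent–offspring links: r = (1/2)^2 = 1/4).
r to a half-sibling = 1/4 (half-sibs share one parent — one path of length 2: r = (1/2)^2 = 1/4).
r to a full sibling = 0.5 (full sibs share both parents — two paths of length 2: r = 2·(1/2)^2 = 1/2).
Summing one r·B term per recipient: 2·0.25·0.318 + 4·0.25·0.48 + 2·0.5·0.306 = 0.945.
0.945 > 0.37: the indirect benefit exceeds the cost.

Yes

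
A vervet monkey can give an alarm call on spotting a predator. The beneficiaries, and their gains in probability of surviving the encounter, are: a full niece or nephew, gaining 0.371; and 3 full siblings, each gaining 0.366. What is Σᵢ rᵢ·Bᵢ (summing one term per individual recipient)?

0.64175

r to a full niece or nephew = 0.25 (full aunt/uncle↔niece/nephew: two paths of length 3 through the shared grandparent pair: r = 2·(1/2)^3 = 1/4).
r to a full sibling = 0.5 (full sibs share both parents — two paths of length 2: r = 2·(1/2)^2 = 1/2).
Summing one r·B term per recipient: 1·0.25·0.371 + 3·0.5·0.366 = 0.64175.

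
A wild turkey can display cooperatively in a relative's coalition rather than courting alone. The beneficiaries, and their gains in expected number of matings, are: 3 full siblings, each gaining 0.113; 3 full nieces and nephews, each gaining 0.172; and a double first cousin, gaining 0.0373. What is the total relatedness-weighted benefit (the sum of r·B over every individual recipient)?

r to a full sibling = 0.5 (full sibs share both parents — two paths of length 2: r = 2·(1/2)^2 = 1/2).
r to a full niece or nephew = 1/4 (full aunt/uncle↔niece/nephew: two paths of length 3 through the shared grandparent pair: r = 2·(1/2)^3 = 1/4).
r to a double first cousin = 0.25 (double first cousins share both grandparent pairs — four paths of length 4: r = 4·(1/2)^4 = 1/4).
Summing one r·B term per recipient: 3·0.5·0.113 + 3·0.25·0.172 + 1·0.25·0.0373 = 0.307825.

0.307825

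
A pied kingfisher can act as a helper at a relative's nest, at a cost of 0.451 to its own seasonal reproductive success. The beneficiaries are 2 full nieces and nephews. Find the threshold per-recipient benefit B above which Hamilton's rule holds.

r to a full niece or nephew = 1/4 (full aunt/uncle↔niece/nephew: two paths of length 3 through the shared grandparent pair: r = 2·(1/2)^3 = 1/4).
Hamilton's rule with n recipients of equal r: n·r·B > C, so B > C/(n·r) = 0.451/(2·0.25) = 0.902.

0.902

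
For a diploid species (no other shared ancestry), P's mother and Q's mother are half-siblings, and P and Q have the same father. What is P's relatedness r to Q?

Independent pedigree routes through distinct common ancestors add.
P and Q are related in two ways: half first cousins through their mothers (r = 1/16) and half-sibs through their shared father (r = 1/4).
r = 1/16 + 1/4 = 5/16 = 0.3125.

0.3125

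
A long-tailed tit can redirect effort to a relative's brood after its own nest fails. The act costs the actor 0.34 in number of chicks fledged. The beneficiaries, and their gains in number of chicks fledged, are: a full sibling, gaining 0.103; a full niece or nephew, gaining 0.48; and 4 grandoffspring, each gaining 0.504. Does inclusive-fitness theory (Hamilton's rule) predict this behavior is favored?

Yes

Hamilton's rule: the trait is favored when the sum of r·B over every recipient exceeds the actor's cost C.
r to a full sibling = 0.5 (full sibs share both parents — two paths of length 2: r = 2·(1/2)^2 = 1/2).
r to a full niece or nephew = 1/4 (full aunt/uncle↔niece/nephew: two paths of length 3 through the shared grandparent pair: r = 2·(1/2)^3 = 1/4).
r to a grandoffspring = 1/4 (two parent–offspring links: r = (1/2)^2 = 1/4).
Summing one r·B term per recipient: 1·0.5·0.103 + 1·0.25·0.48 + 4·0.25·0.504 = 0.6755.
0.6755 > 0.34: the indirect benefit exceeds the cost.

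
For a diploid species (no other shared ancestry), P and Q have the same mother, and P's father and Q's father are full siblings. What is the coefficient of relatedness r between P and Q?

Wright's path rule: contributions from independent ancestry routes add.
P and Q are related in two ways: half-sibs through their shared mother (r = 1/4) and first cousins through their fathers (r = 1/8).
r = 1/4 + 1/8 = 3/8 = 0.375.

0.375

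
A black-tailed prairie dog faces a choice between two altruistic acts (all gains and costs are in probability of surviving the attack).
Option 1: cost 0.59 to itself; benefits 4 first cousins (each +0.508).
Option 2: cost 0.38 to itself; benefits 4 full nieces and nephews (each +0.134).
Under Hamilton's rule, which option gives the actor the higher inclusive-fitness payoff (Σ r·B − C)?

Option 2

Option 1: r to a first cousin = 0.125.
Option 1: Σ r·B − C = (4·0.125·0.508) − 0.59 = -0.336.
Option 2: r to a full niece or nephew = 0.25.
Option 2: Σ r·B − C = (4·0.25·0.134) − 0.38 = -0.246.
Option 2 has the higher net inclusive-fitness payoff.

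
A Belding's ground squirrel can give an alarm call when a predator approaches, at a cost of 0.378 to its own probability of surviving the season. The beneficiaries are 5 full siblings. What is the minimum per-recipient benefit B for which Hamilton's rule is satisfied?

0.1512

r to a full sibling = 1/2 (full sibs share both parents — two paths of length 2: r = 2·(1/2)^2 = 1/2).
Hamilton's rule with n recipients of equal r: n·r·B > C, so B > C/(n·r) = 0.378/(5·0.5) = 0.1512.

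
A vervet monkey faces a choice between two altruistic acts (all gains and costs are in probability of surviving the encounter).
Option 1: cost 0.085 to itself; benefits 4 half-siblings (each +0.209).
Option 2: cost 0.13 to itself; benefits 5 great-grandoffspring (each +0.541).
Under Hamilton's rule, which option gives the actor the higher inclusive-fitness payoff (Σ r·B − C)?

Option 2

Option 1: r to a half-sibling = 0.25.
Option 1: Σ r·B − C = (4·0.25·0.209) − 0.085 = 0.124.
Option 2: r to a great-grandoffspring = 0.125.
Option 2: Σ r·B − C = (5·0.125·0.541) − 0.13 = 0.208125.
Option 2 has the higher net inclusive-fitness payoff.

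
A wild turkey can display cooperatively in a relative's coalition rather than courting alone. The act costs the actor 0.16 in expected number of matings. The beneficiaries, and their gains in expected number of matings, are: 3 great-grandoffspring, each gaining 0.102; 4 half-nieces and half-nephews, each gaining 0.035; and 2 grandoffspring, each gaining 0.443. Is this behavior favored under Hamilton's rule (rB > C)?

Yes

Hamilton's rule: the trait is favored when the sum of r·B over every recipient exceeds the actor's cost C.
r to a great-grandoffspring = 1/8 (three parent–offspring links: r = (1/2)^3 = 1/8).
r to a half-niece or half-nephew = 0.125 (half-aunt/uncle↔niece/nephew: one path of length 3: r = (1/2)^3 = 1/8).
r to a grandoffspring = 0.25 (two parent–offspring links: r = (1/2)^2 = 1/4).
Summing one r·B term per recipient: 3·0.125·0.102 + 4·0.125·0.035 + 2·0.25·0.443 = 0.27725.
0.27725 > 0.16: the indirect benefit exceeds the cost.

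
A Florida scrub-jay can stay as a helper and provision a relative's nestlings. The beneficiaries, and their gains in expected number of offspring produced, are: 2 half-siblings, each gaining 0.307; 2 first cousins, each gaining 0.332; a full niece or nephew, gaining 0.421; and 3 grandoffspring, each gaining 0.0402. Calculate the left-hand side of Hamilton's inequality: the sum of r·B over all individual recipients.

r to a half-sibling = 0.25 (half-sibs share one parent — one path of length 2: r = (1/2)^2 = 1/4).
r to a first cousin = 1/8 (first cousins share one grandparent pair — two paths of length 4: r = 2·(1/2)^4 = 1/8).
r to a full niece or nephew = 0.25 (full aunt/uncle↔niece/nephew: two paths of length 3 through the shared grandparent pair: r = 2·(1/2)^3 = 1/4).
r to a grandoffspring = 0.25 (two parent–offspring links: r = (1/2)^2 = 1/4).
Summing one r·B term per recipient: 2·0.25·0.307 + 2·0.125·0.332 + 1·0.25·0.421 + 3·0.25·0.0402 = 0.3719.

0.3719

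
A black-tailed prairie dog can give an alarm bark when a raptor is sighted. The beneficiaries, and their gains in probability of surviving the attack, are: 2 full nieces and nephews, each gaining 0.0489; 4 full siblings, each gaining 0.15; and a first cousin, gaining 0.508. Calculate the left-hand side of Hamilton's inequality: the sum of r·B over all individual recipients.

0.38795

r to a full niece or nephew = 1/4 (full aunt/uncle↔niece/nephew: two paths of length 3 through the shared grandparent pair: r = 2·(1/2)^3 = 1/4).
r to a full sibling = 1/2 (full sibs share both parents — two paths of length 2: r = 2·(1/2)^2 = 1/2).
r to a first cousin = 1/8 (first cousins share one grandparent pair — two paths of length 4: r = 2·(1/2)^4 = 1/8).
Summing one r·B term per recipient: 2·0.25·0.0489 + 4·0.5·0.15 + 1·0.125·0.508 = 0.38795.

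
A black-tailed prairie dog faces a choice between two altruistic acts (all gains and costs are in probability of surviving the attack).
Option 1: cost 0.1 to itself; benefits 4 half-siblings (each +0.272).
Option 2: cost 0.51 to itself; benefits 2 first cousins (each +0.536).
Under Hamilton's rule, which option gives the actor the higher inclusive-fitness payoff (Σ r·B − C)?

Option 1: r to a half-sibling = 0.25.
Option 1: Σ r·B − C = (4·0.25·0.272) − 0.1 = 0.172.
Option 2: r to a first cousin = 0.125.
Option 2: Σ r·B − C = (2·0.125·0.536) − 0.51 = -0.376.
Option 1 has the higher net inclusive-fitness payoff.

Option 1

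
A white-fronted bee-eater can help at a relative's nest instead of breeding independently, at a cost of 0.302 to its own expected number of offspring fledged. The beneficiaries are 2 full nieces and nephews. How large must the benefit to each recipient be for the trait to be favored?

0.604

r to a full niece or nephew = 0.25 (full aunt/uncle↔niece/nephew: two paths of length 3 through the shared grandparent pair: r = 2·(1/2)^3 = 1/4).
Hamilton's rule with n recipients of equal r: n·r·B > C, so B > C/(n·r) = 0.302/(2·0.25) = 0.604.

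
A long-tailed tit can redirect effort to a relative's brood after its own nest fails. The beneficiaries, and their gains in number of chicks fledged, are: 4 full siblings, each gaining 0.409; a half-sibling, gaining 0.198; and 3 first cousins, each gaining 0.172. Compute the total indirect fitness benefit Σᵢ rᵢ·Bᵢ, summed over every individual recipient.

r to a full sibling = 1/2 (full sibs share both parents — two paths of length 2: r = 2·(1/2)^2 = 1/2).
r to a half-sibling = 0.25 (half-sibs share one parent — one path of length 2: r = (1/2)^2 = 1/4).
r to a first cousin = 1/8 (first cousins share one grandparent pair — two paths of length 4: r = 2·(1/2)^4 = 1/8).
Summing one r·B term per recipient: 4·0.5·0.409 + 1·0.25·0.198 + 3·0.125·0.172 = 0.932.

0.932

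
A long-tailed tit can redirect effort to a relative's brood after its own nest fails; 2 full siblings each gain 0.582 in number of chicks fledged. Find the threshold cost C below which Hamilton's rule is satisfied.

r to a full sibling = 0.5 (full sibs share both parents — two paths of length 2: r = 2·(1/2)^2 = 1/2).
Hamilton's rule: n·r·B > C, so the trait is favored while C < n·r·B = 2·0.5·0.582 = 0.582.

0.582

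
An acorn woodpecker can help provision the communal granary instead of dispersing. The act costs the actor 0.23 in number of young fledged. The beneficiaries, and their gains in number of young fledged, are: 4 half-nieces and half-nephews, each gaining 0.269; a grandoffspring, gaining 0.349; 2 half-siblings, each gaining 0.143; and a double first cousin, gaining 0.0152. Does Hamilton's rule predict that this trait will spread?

Hamilton's rule: the trait is favored when the sum of r·B over every recipient exceeds the actor's cost C.
r to a half-niece or half-nephew = 0.125 (half-aunt/uncle↔niece/nephew: one path of length 3: r = (1/2)^3 = 1/8).
r to a grandoffspring = 1/4 (two parent–offspring links: r = (1/2)^2 = 1/4).
r to a half-sibling = 0.25 (half-sibs share one parent — one path of length 2: r = (1/2)^2 = 1/4).
r to a double first cousin = 0.25 (double first cousins share both grandparent pairs — four paths of length 4: r = 4·(1/2)^4 = 1/4).
Summing one r·B term per recipient: 4·0.125·0.269 + 1·0.25·0.349 + 2·0.25·0.143 + 1·0.25·0.0152 = 0.29705.
0.29705 > 0.23: the indirect benefit exceeds the cost.

Yes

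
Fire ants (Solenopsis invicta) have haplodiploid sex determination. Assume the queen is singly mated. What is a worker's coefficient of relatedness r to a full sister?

0.75

Haplodiploid full sisters inherit their father's entire haploid genome identically (contributing 1/2) and on average half of their mother's contribution (1/2 · 1/2 = 1/4); r = 1/2 + 1/4 = 3/4.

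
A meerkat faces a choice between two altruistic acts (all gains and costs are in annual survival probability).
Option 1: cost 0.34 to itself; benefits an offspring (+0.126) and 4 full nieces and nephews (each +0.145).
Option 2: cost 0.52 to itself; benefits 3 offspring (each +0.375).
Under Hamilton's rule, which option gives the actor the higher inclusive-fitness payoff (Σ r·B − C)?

Option 1: r to an offspring = 0.5.
Option 1: r to a full niece or nephew = 0.25.
Option 1: Σ r·B − C = (1·0.5·0.126 + 4·0.25·0.145) − 0.34 = -0.132.
Option 2: r to an offspring = 0.5.
Option 2: Σ r·B − C = (3·0.5·0.375) − 0.52 = 0.0425.
Option 2 has the higher net inclusive-fitness payoff.

Option 2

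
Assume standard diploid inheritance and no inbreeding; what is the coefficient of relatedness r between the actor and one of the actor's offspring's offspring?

0.25

Each parent–offspring link contributes a factor of 1/2, and independent paths through distinct common ancestors add.
Two parent–offspring links: r = (1/2)^2 = 1/4.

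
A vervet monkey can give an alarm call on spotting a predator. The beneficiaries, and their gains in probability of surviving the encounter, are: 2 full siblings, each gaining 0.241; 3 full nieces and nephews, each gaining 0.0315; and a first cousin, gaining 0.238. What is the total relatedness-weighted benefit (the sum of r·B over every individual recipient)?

r to a full sibling = 1/2 (full sibs share both parents — two paths of length 2: r = 2·(1/2)^2 = 1/2).
r to a full niece or nephew = 1/4 (full aunt/uncle↔niece/nephew: two paths of length 3 through the shared grandparent pair: r = 2·(1/2)^3 = 1/4).
r to a first cousin = 1/8 (first cousins share one grandparent pair — two paths of length 4: r = 2·(1/2)^4 = 1/8).
Summing one r·B term per recipient: 2·0.5·0.241 + 3·0.25·0.0315 + 1·0.125·0.238 = 0.294375.

0.294375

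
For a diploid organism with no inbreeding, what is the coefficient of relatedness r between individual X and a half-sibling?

Half-sibs share one parent — one path of length 2: r = (1/2)^2 = 1/4.

0.25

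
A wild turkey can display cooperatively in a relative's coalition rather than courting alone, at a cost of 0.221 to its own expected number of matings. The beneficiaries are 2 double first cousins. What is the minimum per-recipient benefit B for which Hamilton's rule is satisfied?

0.442

r to a double first cousin = 0.25 (double first cousins share both grandparent pairs — four paths of length 4: r = 4·(1/2)^4 = 1/4).
Hamilton's rule with n recipients of equal r: n·r·B > C, so B > C/(n·r) = 0.221/(2·0.25) = 0.442.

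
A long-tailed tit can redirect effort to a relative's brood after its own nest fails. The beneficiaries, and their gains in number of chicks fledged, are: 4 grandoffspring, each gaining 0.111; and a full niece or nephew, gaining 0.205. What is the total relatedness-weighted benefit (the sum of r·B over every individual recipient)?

r to a grandoffspring = 1/4 (two parent–offspring links: r = (1/2)^2 = 1/4).
r to a full niece or nephew = 0.25 (full aunt/uncle↔niece/nephew: two paths of length 3 through the shared grandparent pair: r = 2·(1/2)^3 = 1/4).
Summing one r·B term per recipient: 4·0.25·0.111 + 1·0.25·0.205 = 0.16225.

0.16225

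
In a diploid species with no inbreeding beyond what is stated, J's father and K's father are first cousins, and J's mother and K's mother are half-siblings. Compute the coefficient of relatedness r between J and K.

0.09375

With two independent routes of shared ancestry, r is the sum of the two contributions.
J and K are related in two ways: second cousins through their fathers (r = 1/32) and half first cousins through their mothers (r = 1/16).
r = 1/32 + 1/16 = 3/32 = 0.09375.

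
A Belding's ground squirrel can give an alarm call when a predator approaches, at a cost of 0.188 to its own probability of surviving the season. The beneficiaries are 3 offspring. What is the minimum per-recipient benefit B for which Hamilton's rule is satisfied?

0.1253

r to an offspring = 1/2 (one parent–offspring link: r = (1/2)^1 = 1/2).
Hamilton's rule with n recipients of equal r: n·r·B > C, so B > C/(n·r) = 0.188/(3·0.5) = 0.1253.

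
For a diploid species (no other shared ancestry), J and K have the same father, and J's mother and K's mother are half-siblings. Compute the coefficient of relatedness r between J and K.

Relatedness sums over independent paths through distinct common ancestors.
J and K are related in two ways: half-sibs through their shared father (r = 1/4) and half first cousins through their mothers (r = 1/16).
r = 1/4 + 1/16 = 0.3125.

0.3125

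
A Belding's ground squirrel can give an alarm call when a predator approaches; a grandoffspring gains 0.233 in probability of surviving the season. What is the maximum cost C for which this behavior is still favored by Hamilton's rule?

r to a grandoffspring = 0.25 (two parent–offspring links: r = (1/2)^2 = 1/4).
Hamilton's rule: n·r·B > C, so the trait is favored while C < n·r·B = 1·0.25·0.233 = 0.05825.

0.05825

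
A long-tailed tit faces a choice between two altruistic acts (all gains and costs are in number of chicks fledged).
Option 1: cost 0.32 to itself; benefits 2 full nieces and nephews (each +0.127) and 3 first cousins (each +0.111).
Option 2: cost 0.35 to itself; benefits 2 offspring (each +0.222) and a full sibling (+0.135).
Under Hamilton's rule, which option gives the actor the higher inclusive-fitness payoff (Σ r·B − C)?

Option 1: r to a full niece or nephew = 0.25.
Option 1: r to a first cousin = 0.125.
Option 1: Σ r·B − C = (2·0.25·0.127 + 3·0.125·0.111) − 0.32 = -0.214875.
Option 2: r to an offspring = 0.5.
Option 2: r to a full sibling = 0.5.
Option 2: Σ r·B − C = (2·0.5·0.222 + 1·0.5·0.135) − 0.35 = -0.0605.
Option 2 has the higher net inclusive-fitness payoff.

Option 2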